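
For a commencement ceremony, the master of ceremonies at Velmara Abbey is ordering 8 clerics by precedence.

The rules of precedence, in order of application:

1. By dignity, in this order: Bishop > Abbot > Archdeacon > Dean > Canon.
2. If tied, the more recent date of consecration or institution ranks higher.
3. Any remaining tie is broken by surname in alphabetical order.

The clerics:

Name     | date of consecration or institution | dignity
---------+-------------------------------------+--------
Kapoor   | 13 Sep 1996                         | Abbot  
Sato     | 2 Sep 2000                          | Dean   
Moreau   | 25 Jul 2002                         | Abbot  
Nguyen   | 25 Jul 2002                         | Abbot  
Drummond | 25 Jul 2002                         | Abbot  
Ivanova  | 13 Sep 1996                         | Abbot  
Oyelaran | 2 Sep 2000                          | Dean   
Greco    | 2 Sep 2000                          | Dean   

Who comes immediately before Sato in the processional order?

Oyelaran

By dignity: Drummond, Moreau, Nguyen, Ivanova and Kapoor (Abbot); then Greco, Oyelaran and Sato (Dean).
Among Drummond, Moreau, Nguyen, Ivanova and Kapoor, by date of consecration or institution (later first): Drummond, Moreau and Nguyen (25 Jul 2002) before Ivanova and Kapoor (13 Sep 1996).
Among Drummond, Moreau and Nguyen, alphabetically by surname: Drummond before Moreau before Nguyen.
Among Ivanova and Kapoor, alphabetically by surname: Ivanova before Kapoor.
Greco, Oyelaran and Sato all have date of consecration or institution 2 Sep 2000, so the next rule applies.
Among Greco, Oyelaran and Sato, alphabetically by surname: Greco before Oyelaran before Sato.
Order: Drummond, Moreau, Nguyen, Ivanova, Kapoor, Greco, Oyelaran, Sato.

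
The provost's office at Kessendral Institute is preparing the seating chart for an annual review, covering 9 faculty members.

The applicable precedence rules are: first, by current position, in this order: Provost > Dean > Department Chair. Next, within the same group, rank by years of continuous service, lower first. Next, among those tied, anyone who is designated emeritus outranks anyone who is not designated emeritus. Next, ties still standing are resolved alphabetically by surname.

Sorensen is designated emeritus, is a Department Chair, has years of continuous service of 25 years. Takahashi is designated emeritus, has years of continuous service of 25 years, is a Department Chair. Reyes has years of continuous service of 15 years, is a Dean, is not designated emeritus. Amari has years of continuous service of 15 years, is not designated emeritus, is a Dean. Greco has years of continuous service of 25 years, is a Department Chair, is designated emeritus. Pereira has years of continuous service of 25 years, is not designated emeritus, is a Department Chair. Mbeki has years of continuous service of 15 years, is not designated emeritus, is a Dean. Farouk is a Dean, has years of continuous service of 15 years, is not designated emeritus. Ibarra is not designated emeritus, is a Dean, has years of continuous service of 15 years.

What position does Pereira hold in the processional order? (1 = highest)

By current position: Amari, Farouk, Ibarra, Mbeki and Reyes (Dean); then Greco, Sorensen, Takahashi and Pereira (Department Chair).
Amari, Farouk, Ibarra, Mbeki and Reyes all have years of continuous service 15 years, so the next rule applies.
Amari, Farouk, Ibarra, Mbeki and Reyes are each not designated emeritus, so the next rule applies.
Among Amari, Farouk, Ibarra, Mbeki and Reyes, alphabetically by surname: Amari before Farouk before Ibarra before Mbeki before Reyes.
Greco, Sorensen, Takahashi and Pereira all have years of continuous service 25 years, so the next rule applies.
Among Greco, Sorensen, Takahashi and Pereira, designated emeritus before not designated emeritus: Greco, Sorensen and Takahashi (designated emeritus) before Pereira (not designated emeritus).
Among Greco, Sorensen and Takahashi, alphabetically by surname: Greco before Sorensen before Takahashi.
Order: Amari, Farouk, Ibarra, Mbeki, Reyes, Greco, Sorensen, Takahashi, Pereira. So position 9.

9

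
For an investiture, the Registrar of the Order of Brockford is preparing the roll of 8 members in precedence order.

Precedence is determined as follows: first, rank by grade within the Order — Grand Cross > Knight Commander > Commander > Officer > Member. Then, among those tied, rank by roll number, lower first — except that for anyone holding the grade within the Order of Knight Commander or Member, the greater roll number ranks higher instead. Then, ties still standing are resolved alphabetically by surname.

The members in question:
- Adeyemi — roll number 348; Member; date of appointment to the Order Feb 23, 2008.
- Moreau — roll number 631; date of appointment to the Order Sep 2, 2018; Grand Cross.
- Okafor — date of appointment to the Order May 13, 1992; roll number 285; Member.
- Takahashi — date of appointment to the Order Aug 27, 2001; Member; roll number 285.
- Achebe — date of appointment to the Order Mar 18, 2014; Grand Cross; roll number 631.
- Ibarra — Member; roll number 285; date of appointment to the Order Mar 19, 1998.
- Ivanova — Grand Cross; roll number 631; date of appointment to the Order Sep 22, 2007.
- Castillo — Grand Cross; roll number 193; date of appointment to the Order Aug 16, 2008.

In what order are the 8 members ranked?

By grade within the Order: Castillo, Achebe, Ivanova and Moreau (Grand Cross); then Adeyemi, Ibarra, Okafor and Takahashi (Member).
Among Castillo, Achebe, Ivanova and Moreau, by roll number (lower first): Castillo (193) before Achebe, Ivanova and Moreau (631).
Among Achebe, Ivanova and Moreau, alphabetically by surname: Achebe before Ivanova before Moreau.
Among Adeyemi, Ibarra, Okafor and Takahashi, by roll number (higher first) (reversed rule for this group): Adeyemi (348) before Ibarra, Okafor and Takahashi (285).
Among Ibarra, Okafor and Takahashi, alphabetically by surname: Ibarra before Okafor before Takahashi.
Full order: Castillo, Achebe, Ivanova, Moreau, Adeyemi, Ibarra, Okafor, Takahashi.

Castillo, Achebe, Ivanova, Moreau, Adeyemi, Ibarra, Okafor, Takahashi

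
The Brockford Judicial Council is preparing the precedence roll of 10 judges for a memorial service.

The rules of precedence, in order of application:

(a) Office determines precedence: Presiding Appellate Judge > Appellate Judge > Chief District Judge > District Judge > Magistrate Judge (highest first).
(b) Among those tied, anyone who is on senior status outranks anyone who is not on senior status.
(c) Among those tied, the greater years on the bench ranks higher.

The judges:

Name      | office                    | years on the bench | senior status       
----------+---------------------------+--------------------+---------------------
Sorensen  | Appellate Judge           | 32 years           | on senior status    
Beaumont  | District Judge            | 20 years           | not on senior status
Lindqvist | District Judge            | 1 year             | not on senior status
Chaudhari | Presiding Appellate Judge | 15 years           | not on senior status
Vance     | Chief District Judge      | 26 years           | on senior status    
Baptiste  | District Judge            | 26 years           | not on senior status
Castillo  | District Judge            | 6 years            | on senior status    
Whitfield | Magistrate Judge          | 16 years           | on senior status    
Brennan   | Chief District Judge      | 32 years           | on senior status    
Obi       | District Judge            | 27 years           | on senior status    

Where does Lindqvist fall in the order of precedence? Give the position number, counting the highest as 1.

By office: Chaudhari (Presiding Appellate Judge); then Sorensen (Appellate Judge); then Brennan and Vance (Chief District Judge); then Obi, Castillo, Baptiste, Beaumont and Lindqvist (District Judge); then Whitfield (Magistrate Judge).
Brennan and Vance are each on senior status, so the next rule applies.
Among Brennan and Vance, by years on the bench (higher first): Brennan (32 years) before Vance (26 years).
Among Obi, Castillo, Baptiste, Beaumont and Lindqvist, on senior status before not on senior status: Obi and Castillo (on senior status) before Baptiste, Beaumont and Lindqvist (not on senior status).
Among Obi and Castillo, by years on the bench (higher first): Obi (27 years) before Castillo (6 years).
Among Baptiste, Beaumont and Lindqvist, by years on the bench (higher first): Baptiste (26 years) before Beaumont (20 years) before Lindqvist (1 year).
Order: Chaudhari, Sorensen, Brennan, Vance, Obi, Castillo, Baptiste, Beaumont, Lindqvist, Whitfield. So position 9.

9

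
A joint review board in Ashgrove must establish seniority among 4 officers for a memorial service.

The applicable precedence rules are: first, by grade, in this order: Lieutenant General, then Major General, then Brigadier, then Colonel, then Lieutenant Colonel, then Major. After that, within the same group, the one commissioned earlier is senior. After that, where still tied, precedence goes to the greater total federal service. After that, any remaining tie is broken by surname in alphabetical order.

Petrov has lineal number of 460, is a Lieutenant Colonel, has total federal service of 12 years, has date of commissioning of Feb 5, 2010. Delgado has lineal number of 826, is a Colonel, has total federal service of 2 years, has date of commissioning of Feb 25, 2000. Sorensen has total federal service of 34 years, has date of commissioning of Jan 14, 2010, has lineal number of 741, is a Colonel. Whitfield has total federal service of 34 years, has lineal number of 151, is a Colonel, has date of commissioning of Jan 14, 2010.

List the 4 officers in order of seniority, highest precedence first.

Delgado, Sorensen, Whitfield, Petrov

By grade: Delgado, Sorensen and Whitfield (Colonel); then Petrov (Lieutenant Colonel).
Among Delgado, Sorensen and Whitfield, by date of commissioning (earlier first): Delgado (Feb 25, 2000) before Sorensen and Whitfield (Jan 14, 2010).
Sorensen and Whitfield both have total federal service 34 years, so the next rule applies.
Among Sorensen and Whitfield, alphabetically by surname: Sorensen before Whitfield.
Full order: Delgado, Sorensen, Whitfield, Petrov.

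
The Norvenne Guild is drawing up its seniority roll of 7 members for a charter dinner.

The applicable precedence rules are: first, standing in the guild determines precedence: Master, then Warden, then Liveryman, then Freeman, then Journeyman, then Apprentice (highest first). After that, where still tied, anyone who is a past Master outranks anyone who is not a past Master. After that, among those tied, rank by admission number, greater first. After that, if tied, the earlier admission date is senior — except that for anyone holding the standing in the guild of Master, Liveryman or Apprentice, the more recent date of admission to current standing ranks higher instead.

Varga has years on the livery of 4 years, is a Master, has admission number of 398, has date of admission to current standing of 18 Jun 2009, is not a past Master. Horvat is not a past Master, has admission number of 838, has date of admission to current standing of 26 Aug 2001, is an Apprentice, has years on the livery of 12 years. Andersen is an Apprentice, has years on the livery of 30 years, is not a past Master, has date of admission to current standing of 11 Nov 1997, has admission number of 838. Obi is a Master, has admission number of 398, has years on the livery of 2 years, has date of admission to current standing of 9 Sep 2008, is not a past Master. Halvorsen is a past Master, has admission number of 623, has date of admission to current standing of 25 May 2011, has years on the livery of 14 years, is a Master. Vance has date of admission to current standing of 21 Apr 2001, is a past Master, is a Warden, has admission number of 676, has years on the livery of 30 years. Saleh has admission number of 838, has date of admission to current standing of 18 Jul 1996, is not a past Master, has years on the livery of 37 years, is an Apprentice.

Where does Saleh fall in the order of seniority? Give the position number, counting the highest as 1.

7

By standing in the guild: Halvorsen, Varga and Obi (Master); then Vance (Warden); then Horvat, Andersen and Saleh (Apprentice).
Among Halvorsen, Varga and Obi, a past Master before not a past Master: Halvorsen (a past Master) before Varga and Obi (not a past Master).
Varga and Obi both have admission number 398, so the next rule applies.
Among Varga and Obi, by date of admission to current standing (later first) (reversed rule for this group): Varga (18 Jun 2009) before Obi (9 Sep 2008).
Horvat, Andersen and Saleh are each not a past Master, so the next rule applies.
Horvat, Andersen and Saleh all have admission number 838, so the next rule applies.
Among Horvat, Andersen and Saleh, by date of admission to current standing (later first) (reversed rule for this group): Horvat (26 Aug 2001) before Andersen (11 Nov 1997) before Saleh (18 Jul 1996).
Order: Halvorsen, Varga, Obi, Vance, Horvat, Andersen, Saleh. So position 7.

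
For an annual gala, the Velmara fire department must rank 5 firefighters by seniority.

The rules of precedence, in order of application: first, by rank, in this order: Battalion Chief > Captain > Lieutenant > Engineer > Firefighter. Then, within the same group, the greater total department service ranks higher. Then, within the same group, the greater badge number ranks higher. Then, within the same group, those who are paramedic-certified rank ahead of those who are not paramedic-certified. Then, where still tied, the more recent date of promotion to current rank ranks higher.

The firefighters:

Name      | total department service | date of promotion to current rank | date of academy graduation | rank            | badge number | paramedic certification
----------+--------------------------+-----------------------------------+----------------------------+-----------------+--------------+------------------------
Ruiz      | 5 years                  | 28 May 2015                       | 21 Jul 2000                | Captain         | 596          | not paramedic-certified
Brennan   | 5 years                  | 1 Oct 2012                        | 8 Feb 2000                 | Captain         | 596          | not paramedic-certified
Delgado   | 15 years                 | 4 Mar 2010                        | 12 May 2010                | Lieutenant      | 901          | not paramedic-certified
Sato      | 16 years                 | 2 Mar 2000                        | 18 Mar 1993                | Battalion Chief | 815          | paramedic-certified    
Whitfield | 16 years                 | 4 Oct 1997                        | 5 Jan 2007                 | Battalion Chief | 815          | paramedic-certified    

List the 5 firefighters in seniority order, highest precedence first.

By rank: Sato and Whitfield (Battalion Chief); then Ruiz and Brennan (Captain); then Delgado (Lieutenant).
Sato and Whitfield both have total department service 16 years, so the next rule applies.
Sato and Whitfield both have badge number 815, so the next rule applies.
Sato and Whitfield are each paramedic-certified, so the next rule applies.
Among Sato and Whitfield, by date of promotion to current rank (later first): Sato (2 Mar 2000) before Whitfield (4 Oct 1997).
Ruiz and Brennan both have total department service 5 years, so the next rule applies.
Ruiz and Brennan both have badge number 596, so the next rule applies.
Ruiz and Brennan are each not paramedic-certified, so the next rule applies.
Among Ruiz and Brennan, by date of promotion to current rank (later first): Ruiz (28 May 2015) before Brennan (1 Oct 2012).
Full order: Sato, Whitfield, Ruiz, Brennan, Delgado.

Sato, Whitfield, Ruiz, Brennan, Delgado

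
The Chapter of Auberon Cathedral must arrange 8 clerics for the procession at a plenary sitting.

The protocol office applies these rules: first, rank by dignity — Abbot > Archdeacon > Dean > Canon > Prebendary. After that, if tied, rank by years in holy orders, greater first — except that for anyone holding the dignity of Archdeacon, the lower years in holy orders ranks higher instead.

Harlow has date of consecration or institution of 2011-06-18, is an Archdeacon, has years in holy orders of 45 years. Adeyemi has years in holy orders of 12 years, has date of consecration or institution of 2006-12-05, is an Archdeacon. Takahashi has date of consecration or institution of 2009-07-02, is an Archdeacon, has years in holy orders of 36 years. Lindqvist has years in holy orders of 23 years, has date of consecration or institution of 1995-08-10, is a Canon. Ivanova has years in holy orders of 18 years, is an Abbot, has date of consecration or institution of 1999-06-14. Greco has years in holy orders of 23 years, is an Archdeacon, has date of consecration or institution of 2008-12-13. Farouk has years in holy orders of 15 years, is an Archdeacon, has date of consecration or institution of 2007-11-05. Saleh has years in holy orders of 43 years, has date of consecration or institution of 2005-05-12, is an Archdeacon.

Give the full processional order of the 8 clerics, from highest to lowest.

Ivanova, Adeyemi, Farouk, Greco, Takahashi, Saleh, Harlow, Lindqvist

By dignity: Ivanova (Abbot); then Adeyemi, Farouk, Greco, Takahashi, Saleh and Harlow (Archdeacon); then Lindqvist (Canon).
Among Adeyemi, Farouk, Greco, Takahashi, Saleh and Harlow, by years in holy orders (lower first) (reversed rule for this group): Adeyemi (12 years) before Farouk (15 years) before Greco (23 years) before Takahashi (36 years) before Saleh (43 years) before Harlow (45 years).
Full order: Ivanova, Adeyemi, Farouk, Greco, Takahashi, Saleh, Harlow, Lindqvist.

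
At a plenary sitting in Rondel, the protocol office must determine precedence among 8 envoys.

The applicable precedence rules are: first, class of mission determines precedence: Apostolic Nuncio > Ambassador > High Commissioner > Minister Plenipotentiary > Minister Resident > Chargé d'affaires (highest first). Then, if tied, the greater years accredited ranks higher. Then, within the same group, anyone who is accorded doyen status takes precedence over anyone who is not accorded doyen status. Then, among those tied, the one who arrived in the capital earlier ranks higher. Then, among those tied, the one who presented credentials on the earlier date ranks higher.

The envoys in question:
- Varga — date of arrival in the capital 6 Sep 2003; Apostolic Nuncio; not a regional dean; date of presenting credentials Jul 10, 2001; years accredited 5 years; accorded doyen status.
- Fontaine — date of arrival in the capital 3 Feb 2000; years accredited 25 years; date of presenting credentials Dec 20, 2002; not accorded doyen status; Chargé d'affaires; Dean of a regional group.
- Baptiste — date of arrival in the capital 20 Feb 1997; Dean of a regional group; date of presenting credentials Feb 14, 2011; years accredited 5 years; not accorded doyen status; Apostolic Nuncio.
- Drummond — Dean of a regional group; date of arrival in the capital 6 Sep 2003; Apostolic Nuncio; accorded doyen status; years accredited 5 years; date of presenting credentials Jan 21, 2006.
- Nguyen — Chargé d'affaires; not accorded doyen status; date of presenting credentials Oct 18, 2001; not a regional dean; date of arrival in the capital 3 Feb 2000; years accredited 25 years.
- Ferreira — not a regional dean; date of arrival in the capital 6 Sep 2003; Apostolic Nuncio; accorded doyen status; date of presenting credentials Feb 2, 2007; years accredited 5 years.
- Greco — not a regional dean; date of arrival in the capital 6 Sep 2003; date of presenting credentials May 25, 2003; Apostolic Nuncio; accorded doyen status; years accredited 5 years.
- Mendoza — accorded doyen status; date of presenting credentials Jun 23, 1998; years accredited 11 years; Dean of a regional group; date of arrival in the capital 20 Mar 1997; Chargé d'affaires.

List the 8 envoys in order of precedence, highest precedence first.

By class of mission: Varga, Greco, Drummond, Ferreira and Baptiste (Apostolic Nuncio); then Nguyen, Fontaine and Mendoza (Chargé d'affaires).
Varga, Greco, Drummond, Ferreira and Baptiste all have years accredited 5 years, so the next rule applies.
Among Varga, Greco, Drummond, Ferreira and Baptiste, accorded doyen status before not accorded doyen status: Varga, Greco, Drummond and Ferreira (accorded doyen status) before Baptiste (not accorded doyen status).
Varga, Greco, Drummond and Ferreira all have date of arrival in the capital 6 Sep 2003, so the next rule applies.
Among Varga, Greco, Drummond and Ferreira, by date of presenting credentials (earlier first): Varga (Jul 10, 2001) before Greco (May 25, 2003) before Drummond (Jan 21, 2006) before Ferreira (Feb 2, 2007).
Among Nguyen, Fontaine and Mendoza, by years accredited (higher first): Nguyen and Fontaine (25 years) before Mendoza (11 years).
Nguyen and Fontaine are each not accorded doyen status, so the next rule applies.
Nguyen and Fontaine both have date of arrival in the capital 3 Feb 2000, so the next rule applies.
Among Nguyen and Fontaine, by date of presenting credentials (earlier first): Nguyen (Oct 18, 2001) before Fontaine (Dec 20, 2002).
Full order: Varga, Greco, Drummond, Ferreira, Baptiste, Nguyen, Fontaine, Mendoza.

Varga, Greco, Drummond, Ferreira, Baptiste, Nguyen, Fontaine, Mendoza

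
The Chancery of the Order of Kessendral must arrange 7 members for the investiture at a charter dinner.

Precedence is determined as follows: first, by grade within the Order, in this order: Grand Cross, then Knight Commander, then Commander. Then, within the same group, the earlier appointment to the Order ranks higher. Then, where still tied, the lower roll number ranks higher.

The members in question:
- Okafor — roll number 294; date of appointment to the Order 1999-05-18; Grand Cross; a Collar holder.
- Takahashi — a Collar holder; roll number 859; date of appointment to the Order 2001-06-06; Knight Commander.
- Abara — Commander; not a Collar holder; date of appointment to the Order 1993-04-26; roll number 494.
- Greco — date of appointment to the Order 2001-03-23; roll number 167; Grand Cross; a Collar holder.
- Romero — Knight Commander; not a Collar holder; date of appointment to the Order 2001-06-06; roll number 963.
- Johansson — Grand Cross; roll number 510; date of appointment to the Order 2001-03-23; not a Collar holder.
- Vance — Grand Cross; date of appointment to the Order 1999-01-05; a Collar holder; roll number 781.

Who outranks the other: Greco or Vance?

Vance

By grade within the Order: Vance, Okafor, Greco and Johansson (Grand Cross); then Takahashi and Romero (Knight Commander); then Abara (Commander).
Among Vance, Okafor, Greco and Johansson, by date of appointment to the Order (earlier first): Vance (1999-01-05) before Okafor (1999-05-18) before Greco and Johansson (2001-03-23).
Among Greco and Johansson, by roll number (lower first): Greco (167) before Johansson (510).
Takahashi and Romero both have date of appointment to the Order 2001-06-06, so the next rule applies.
Among Takahashi and Romero, by roll number (lower first): Takahashi (859) before Romero (963).
So Vance takes precedence.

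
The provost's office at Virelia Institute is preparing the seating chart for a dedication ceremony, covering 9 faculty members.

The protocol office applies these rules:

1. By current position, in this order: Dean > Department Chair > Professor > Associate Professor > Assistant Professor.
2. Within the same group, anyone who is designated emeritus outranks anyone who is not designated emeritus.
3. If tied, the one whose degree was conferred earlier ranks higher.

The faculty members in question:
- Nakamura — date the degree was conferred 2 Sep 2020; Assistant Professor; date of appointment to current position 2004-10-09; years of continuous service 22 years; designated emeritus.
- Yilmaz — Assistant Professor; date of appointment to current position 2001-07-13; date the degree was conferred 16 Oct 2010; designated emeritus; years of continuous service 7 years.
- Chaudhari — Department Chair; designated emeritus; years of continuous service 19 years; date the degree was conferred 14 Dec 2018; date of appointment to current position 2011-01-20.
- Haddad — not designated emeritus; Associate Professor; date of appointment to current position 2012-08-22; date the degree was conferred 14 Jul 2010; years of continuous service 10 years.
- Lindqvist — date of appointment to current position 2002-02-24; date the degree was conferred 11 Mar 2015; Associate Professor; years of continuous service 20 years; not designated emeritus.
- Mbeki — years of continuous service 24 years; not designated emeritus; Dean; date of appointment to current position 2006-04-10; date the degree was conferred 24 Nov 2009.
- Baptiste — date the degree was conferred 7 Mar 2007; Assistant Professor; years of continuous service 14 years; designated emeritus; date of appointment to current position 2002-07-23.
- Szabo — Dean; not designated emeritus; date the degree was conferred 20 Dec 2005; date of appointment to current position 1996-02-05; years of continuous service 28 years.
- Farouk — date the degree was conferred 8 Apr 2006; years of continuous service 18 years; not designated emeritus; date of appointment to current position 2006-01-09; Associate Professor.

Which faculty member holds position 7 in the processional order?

Baptiste

By current position: Szabo and Mbeki (Dean); then Chaudhari (Department Chair); then Farouk, Haddad and Lindqvist (Associate Professor); then Baptiste, Yilmaz and Nakamura (Assistant Professor).
Szabo and Mbeki are each not designated emeritus, so the next rule applies.
Among Szabo and Mbeki, by date the degree was conferred (earlier first): Szabo (20 Dec 2005) before Mbeki (24 Nov 2009).
Farouk, Haddad and Lindqvist are each not designated emeritus, so the next rule applies.
Among Farouk, Haddad and Lindqvist, by date the degree was conferred (earlier first): Farouk (8 Apr 2006) before Haddad (14 Jul 2010) before Lindqvist (11 Mar 2015).
Baptiste, Yilmaz and Nakamura are each designated emeritus, so the next rule applies.
Among Baptiste, Yilmaz and Nakamura, by date the degree was conferred (earlier first): Baptiste (7 Mar 2007) before Yilmaz (16 Oct 2010) before Nakamura (2 Sep 2020).
Order: Szabo, Mbeki, Chaudhari, Farouk, Haddad, Lindqvist, Baptiste, Yilmaz, Nakamura.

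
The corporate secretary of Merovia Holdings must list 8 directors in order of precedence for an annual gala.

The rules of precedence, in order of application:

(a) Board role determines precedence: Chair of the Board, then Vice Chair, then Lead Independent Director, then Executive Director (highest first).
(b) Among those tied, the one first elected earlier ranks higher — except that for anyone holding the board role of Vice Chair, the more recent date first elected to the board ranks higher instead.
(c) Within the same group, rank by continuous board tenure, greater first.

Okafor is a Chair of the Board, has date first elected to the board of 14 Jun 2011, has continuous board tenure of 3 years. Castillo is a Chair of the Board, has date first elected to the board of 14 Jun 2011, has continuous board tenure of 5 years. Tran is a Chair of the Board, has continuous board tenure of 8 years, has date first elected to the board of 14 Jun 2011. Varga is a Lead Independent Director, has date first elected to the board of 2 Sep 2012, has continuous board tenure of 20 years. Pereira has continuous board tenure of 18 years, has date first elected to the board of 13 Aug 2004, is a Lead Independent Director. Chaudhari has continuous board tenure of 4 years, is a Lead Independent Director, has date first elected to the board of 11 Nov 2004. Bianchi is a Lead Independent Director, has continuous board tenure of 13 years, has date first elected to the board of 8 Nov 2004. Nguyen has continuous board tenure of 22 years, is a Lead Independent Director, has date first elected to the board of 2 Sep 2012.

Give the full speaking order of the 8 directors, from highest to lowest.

Tran, Castillo, Okafor, Pereira, Bianchi, Chaudhari, Nguyen, Varga

By board role: Tran, Castillo and Okafor (Chair of the Board); then Pereira, Bianchi, Chaudhari, Nguyen and Varga (Lead Independent Director).
Tran, Castillo and Okafor all have date first elected to the board 14 Jun 2011, so the next rule applies.
Among Tran, Castillo and Okafor, by continuous board tenure (higher first): Tran (8 years) before Castillo (5 years) before Okafor (3 years).
Among Pereira, Bianchi, Chaudhari, Nguyen and Varga, by date first elected to the board (earlier first): Pereira (13 Aug 2004) before Bianchi (8 Nov 2004) before Chaudhari (11 Nov 2004) before Nguyen and Varga (2 Sep 2012).
Among Nguyen and Varga, by continuous board tenure (higher first): Nguyen (22 years) before Varga (20 years).
Full order: Tran, Castillo, Okafor, Pereira, Bianchi, Chaudhari, Nguyen, Varga.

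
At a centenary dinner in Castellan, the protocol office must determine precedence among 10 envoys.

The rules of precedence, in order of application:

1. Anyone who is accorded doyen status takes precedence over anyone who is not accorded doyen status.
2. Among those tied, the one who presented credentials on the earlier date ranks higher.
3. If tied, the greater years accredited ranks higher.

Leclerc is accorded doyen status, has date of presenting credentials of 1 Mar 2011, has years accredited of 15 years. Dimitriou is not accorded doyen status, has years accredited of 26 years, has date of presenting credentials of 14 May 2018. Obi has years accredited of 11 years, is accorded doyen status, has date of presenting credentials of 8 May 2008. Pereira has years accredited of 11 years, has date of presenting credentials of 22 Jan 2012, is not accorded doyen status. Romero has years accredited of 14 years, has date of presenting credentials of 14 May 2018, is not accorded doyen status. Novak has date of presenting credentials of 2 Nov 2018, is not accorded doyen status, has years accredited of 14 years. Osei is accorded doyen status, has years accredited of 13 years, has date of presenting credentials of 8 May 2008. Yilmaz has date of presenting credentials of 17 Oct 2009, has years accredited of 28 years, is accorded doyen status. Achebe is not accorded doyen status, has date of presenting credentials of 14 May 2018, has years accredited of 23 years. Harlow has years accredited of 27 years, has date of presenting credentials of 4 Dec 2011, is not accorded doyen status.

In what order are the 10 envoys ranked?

Osei, Obi, Yilmaz, Leclerc, Harlow, Pereira, Dimitriou, Achebe, Romero, Novak

By the first rule: Osei, Obi, Yilmaz and Leclerc (each accorded doyen status); then Harlow, Pereira, Dimitriou, Achebe, Romero and Novak (each not accorded doyen status).
Among Osei, Obi, Yilmaz and Leclerc, by date of presenting credentials (earlier first): Osei and Obi (8 May 2008) before Yilmaz (17 Oct 2009) before Leclerc (1 Mar 2011).
Among Osei and Obi, by years accredited (higher first): Osei (13 years) before Obi (11 years).
Among Harlow, Pereira, Dimitriou, Achebe, Romero and Novak, by date of presenting credentials (earlier first): Harlow (4 Dec 2011) before Pereira (22 Jan 2012) before Dimitriou, Achebe and Romero (14 May 2018) before Novak (2 Nov 2018).
Among Dimitriou, Achebe and Romero, by years accredited (higher first): Dimitriou (26 years) before Achebe (23 years) before Romero (14 years).
Full order: Osei, Obi, Yilmaz, Leclerc, Harlow, Pereira, Dimitriou, Achebe, Romero, Novak.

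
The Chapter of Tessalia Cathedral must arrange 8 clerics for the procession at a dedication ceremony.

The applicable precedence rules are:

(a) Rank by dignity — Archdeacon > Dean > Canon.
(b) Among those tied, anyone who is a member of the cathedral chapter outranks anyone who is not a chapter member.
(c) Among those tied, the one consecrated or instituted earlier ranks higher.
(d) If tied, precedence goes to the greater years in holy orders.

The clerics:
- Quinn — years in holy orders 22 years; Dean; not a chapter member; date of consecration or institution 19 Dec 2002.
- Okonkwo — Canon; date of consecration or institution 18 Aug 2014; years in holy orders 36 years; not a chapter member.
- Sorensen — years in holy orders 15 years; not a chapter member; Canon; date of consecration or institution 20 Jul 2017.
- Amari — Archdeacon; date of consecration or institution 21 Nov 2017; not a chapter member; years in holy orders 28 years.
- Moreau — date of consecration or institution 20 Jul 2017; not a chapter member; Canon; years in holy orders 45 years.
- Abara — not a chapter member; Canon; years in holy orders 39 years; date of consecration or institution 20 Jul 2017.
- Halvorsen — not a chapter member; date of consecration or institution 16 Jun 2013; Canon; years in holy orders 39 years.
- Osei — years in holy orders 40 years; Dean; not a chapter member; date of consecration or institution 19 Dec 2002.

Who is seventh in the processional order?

Abara

By dignity: Amari (Archdeacon); then Osei and Quinn (Dean); then Halvorsen, Okonkwo, Moreau, Abara and Sorensen (Canon).
Osei and Quinn are each not a chapter member, so the next rule applies.
Osei and Quinn both have date of consecration or institution 19 Dec 2002, so the next rule applies.
Among Osei and Quinn, by years in holy orders (higher first): Osei (40 years) before Quinn (22 years).
Halvorsen, Okonkwo, Moreau, Abara and Sorensen are each not a chapter member, so the next rule applies.
Among Halvorsen, Okonkwo, Moreau, Abara and Sorensen, by date of consecration or institution (earlier first): Halvorsen (16 Jun 2013) before Okonkwo (18 Aug 2014) before Moreau, Abara and Sorensen (20 Jul 2017).
Among Moreau, Abara and Sorensen, by years in holy orders (higher first): Moreau (45 years) before Abara (39 years) before Sorensen (15 years).
Order: Amari, Osei, Quinn, Halvorsen, Okonkwo, Moreau, Abara, Sorensen.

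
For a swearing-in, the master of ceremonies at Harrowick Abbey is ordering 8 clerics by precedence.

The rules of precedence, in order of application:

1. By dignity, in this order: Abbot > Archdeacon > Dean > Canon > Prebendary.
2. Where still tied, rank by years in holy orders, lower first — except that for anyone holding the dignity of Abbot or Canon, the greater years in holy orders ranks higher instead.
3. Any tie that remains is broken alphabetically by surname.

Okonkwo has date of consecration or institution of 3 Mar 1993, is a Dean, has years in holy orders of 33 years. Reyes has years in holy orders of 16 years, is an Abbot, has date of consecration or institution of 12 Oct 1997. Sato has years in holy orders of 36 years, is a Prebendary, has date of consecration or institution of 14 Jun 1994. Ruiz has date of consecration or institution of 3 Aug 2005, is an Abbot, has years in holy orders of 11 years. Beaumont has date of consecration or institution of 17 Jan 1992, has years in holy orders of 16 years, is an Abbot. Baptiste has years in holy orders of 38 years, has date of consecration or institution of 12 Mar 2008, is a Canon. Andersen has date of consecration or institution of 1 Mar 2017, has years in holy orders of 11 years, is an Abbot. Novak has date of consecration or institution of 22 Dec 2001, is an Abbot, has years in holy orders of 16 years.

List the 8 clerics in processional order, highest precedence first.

By dignity: Beaumont, Novak, Reyes, Andersen and Ruiz (Abbot); then Okonkwo (Dean); then Baptiste (Canon); then Sato (Prebendary).
Among Beaumont, Novak, Reyes, Andersen and Ruiz, by years in holy orders (higher first) (reversed rule for this group): Beaumont, Novak and Reyes (16 years) before Andersen and Ruiz (11 years).
Among Beaumont, Novak and Reyes, alphabetically by surname: Beaumont before Novak before Reyes.
Among Andersen and Ruiz, alphabetically by surname: Andersen before Ruiz.
Full order: Beaumont, Novak, Reyes, Andersen, Ruiz, Okonkwo, Baptiste, Sato.

Beaumont, Novak, Reyes, Andersen, Ruiz, Okonkwo, Baptiste, Sato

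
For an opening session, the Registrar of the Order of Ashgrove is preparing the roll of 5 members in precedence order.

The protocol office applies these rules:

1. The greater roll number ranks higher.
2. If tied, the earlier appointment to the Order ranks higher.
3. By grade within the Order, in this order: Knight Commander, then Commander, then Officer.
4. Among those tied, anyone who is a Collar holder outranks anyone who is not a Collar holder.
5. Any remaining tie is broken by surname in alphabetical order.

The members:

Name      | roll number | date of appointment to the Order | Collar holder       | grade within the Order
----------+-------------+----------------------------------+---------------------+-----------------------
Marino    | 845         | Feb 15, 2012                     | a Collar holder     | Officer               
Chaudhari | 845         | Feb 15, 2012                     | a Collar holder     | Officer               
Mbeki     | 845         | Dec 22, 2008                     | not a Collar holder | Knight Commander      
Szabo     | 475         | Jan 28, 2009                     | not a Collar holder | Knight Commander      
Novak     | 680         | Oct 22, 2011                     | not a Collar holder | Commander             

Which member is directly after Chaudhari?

By roll number (higher first): Mbeki, Chaudhari and Marino (each 845); then Novak (680); then Szabo (475).
Among Mbeki, Chaudhari and Marino, by date of appointment to the Order (earlier first): Mbeki (Dec 22, 2008) before Chaudhari and Marino (Feb 15, 2012).
Chaudhari and Marino are each Officer, so the next rule applies.
Chaudhari and Marino are each a Collar holder, so the next rule applies.
Among Chaudhari and Marino, alphabetically by surname: Chaudhari before Marino.
Order: Mbeki, Chaudhari, Marino, Novak, Szabo.

Marino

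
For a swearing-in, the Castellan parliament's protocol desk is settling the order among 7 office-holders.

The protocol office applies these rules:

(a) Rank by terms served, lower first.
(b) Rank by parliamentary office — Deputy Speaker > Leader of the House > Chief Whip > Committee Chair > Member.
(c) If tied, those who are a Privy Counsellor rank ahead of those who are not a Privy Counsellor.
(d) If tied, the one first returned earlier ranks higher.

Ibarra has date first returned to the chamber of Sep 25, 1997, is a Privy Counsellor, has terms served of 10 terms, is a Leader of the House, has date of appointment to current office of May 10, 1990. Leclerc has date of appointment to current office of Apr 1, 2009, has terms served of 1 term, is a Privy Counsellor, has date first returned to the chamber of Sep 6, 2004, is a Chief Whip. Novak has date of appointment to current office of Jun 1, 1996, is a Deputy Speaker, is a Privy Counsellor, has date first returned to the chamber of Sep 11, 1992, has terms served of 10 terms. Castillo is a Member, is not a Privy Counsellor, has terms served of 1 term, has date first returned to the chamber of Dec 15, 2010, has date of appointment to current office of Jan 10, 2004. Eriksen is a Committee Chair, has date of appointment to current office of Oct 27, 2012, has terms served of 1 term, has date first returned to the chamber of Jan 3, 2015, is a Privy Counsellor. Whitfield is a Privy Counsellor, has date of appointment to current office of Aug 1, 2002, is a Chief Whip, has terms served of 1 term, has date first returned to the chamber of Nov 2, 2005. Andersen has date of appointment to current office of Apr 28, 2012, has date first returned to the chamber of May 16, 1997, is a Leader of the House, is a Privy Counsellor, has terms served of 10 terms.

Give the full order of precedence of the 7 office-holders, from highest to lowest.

By terms served (lower first): Leclerc, Whitfield, Eriksen and Castillo (each 1 term); then Novak, Andersen and Ibarra (each 10 terms).
Among Leclerc, Whitfield, Eriksen and Castillo, by parliamentary office: Leclerc and Whitfield (Chief Whip) before Eriksen (Committee Chair) before Castillo (Member).
Leclerc and Whitfield are each a Privy Counsellor, so the next rule applies.
Among Leclerc and Whitfield, by date first returned to the chamber (earlier first): Leclerc (Sep 6, 2004) before Whitfield (Nov 2, 2005).
Among Novak, Andersen and Ibarra, by parliamentary office: Novak (Deputy Speaker) before Andersen and Ibarra (Leader of the House).
Andersen and Ibarra are each a Privy Counsellor, so the next rule applies.
Among Andersen and Ibarra, by date first returned to the chamber (earlier first): Andersen (May 16, 1997) before Ibarra (Sep 25, 1997).
Full order: Leclerc, Whitfield, Eriksen, Castillo, Novak, Andersen, Ibarra.

Leclerc, Whitfield, Eriksen, Castillo, Novak, Andersen, Ibarra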